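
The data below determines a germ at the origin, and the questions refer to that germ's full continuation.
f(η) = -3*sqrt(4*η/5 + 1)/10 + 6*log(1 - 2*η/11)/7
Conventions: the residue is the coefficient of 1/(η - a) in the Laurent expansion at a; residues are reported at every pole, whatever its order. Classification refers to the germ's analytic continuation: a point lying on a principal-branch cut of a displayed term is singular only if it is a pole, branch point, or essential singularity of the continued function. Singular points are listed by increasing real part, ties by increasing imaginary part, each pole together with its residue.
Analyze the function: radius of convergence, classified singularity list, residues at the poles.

Radius of convergence at 0: 5/4.
At -5/4: an algebraic (square-root) branch point.
At 11/2: a logarithmic branch point.

Branch term (-3/10)*sqrt(1 - η/(-5/4)): its argument vanishes at η = -5/4, a square-root branch point, modulus 5/4.
Branch term (6/7)*log(1 - η/(11/2)): its argument vanishes at η = 11/2, a logarithmic branch point, modulus 11/2.
The radius of convergence is the smallest modulus among the singular points: 5/4.
List the singular points by increasing real part (a conjugate pair: the negative imaginary part first).


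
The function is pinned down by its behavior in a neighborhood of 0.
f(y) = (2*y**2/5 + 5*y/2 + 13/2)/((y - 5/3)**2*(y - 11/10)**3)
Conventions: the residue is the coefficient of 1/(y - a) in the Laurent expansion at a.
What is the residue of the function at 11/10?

At the order-3 pole 11/10 set g(y) = (y - (11/10))^3*f(y) = (2*y**2/5 + 5*y/2 + 13/2)/(y - 5/3)**2.
Order-3 pole: residue = g''(a)/2; g''(11/10) = 53721000/83521, so the residue is 26860500/83521.

The residue is 26860500/83521.


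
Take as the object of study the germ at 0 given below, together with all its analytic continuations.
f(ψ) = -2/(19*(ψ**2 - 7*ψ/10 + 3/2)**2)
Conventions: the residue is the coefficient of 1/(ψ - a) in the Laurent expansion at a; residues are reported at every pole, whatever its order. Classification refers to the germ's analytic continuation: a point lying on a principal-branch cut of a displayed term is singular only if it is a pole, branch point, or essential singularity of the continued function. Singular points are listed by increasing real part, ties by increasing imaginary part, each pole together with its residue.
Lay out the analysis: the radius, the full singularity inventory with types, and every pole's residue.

Radius of convergence at 0: (1/2)*sqrt(6).
At (7/20) - ((1/20)*sqrt(551))*i: a pole of order 2; residue -((4000/5768419)*sqrt(551))*i.
At (7/20) + ((1/20)*sqrt(551))*i: a pole of order 2; residue ((4000/5768419)*sqrt(551))*i.

Denominator factor (ψ**2 - 7*ψ/10 + 3/2)^2: discriminant -551/100, complex-conjugate roots (7/20) + ((1/20)*sqrt(551))*i and (7/20) - ((1/20)*sqrt(551))*i; poles of order 2, moduli (1/2)*sqrt(6) and (1/2)*sqrt(6).
The radius of convergence is the smallest modulus among the singular points: (1/2)*sqrt(6).
The factor ψ**2 - 7*ψ/10 + 3/2 splits as (ψ - a)(ψ - a') with a = (7/20) - ((1/20)*sqrt(551))*i, a' = (7/20) + ((1/20)*sqrt(551))*i. At the order-2 pole a set g(ψ) = (ψ - a)^2*f(ψ) = [-2/19] / (ψ - a')^2.
Order-2 pole: residue = g'(a); g'((7/20) - ((1/20)*sqrt(551))*i) = -((4000/5768419)*sqrt(551))*i, so the residue is -((4000/5768419)*sqrt(551))*i.
The factor ψ**2 - 7*ψ/10 + 3/2 splits as (ψ - a)(ψ - a') with a = (7/20) + ((1/20)*sqrt(551))*i, a' = (7/20) - ((1/20)*sqrt(551))*i. At the order-2 pole a set g(ψ) = (ψ - a)^2*f(ψ) = [-2/19] / (ψ - a')^2.
Order-2 pole: residue = g'(a); g'((7/20) + ((1/20)*sqrt(551))*i) = ((4000/5768419)*sqrt(551))*i, so the residue is ((4000/5768419)*sqrt(551))*i.
List the singular points by increasing real part (a conjugate pair: the negative imaginary part first).


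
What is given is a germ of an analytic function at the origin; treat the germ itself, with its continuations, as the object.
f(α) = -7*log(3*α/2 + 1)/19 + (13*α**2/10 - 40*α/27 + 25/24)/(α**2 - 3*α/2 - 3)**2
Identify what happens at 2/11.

The point is a regular point.

Denominator factors: α**2 - 3*α/2 - 3 = -392/121 at α = 2/11 — none vanishes.
Branch term log(1 - α/(-2/3)): argument at 2/11 is 14/11, nonzero, so 2/11 is not its branch point (a point on a principal cut is still regular for the continued germ).
So the germ continues analytically to 2/11.


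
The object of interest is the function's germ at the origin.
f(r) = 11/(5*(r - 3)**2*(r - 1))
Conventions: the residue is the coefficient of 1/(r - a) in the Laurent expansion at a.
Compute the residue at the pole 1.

At the order-1 pole 1 set g(r) = (r - (1))*f(r) = 11/(5*(r - 3)**2).
Simple pole: residue = g(a) at a = 1, which is 11/20.

The residue is 11/20.


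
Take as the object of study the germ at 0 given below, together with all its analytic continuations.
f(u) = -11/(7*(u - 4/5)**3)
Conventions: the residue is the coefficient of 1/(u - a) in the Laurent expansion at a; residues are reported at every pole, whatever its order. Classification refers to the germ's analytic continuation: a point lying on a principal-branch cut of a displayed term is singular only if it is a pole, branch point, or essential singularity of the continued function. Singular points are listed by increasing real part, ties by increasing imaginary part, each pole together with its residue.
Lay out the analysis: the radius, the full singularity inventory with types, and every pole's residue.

Denominator factor (u - 4/5)^3: pole of order 3 at 4/5, modulus 4/5.
The radius of convergence is the smallest modulus among the singular points: 4/5.
At the order-3 pole 4/5 set g(u) = (u - (4/5))^3*f(u) = -11/7.
Order-3 pole: residue = g''(a)/2; g''(4/5) = 0, so the residue is 0.

Radius of convergence at 0: 4/5.
At 4/5: a pole of order 3; residue 0.


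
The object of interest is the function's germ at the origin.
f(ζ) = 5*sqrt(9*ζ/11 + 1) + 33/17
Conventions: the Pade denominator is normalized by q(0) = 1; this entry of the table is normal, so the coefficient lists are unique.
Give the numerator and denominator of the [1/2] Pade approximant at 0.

The Pade approximant has numerator coefficients [118/17, 24217/5984]; denominator coefficients [1, 203/704, -765/30976].

Taylor coefficients needed (expand at 0): a_0 = 118/17, a_1 = 45/22, a_2 = -405/968, a_3 = 3645/21296.
Write the denominator as Q(ζ) = 1 + q1*ζ + q2*ζ^2. Requiring Q*f - P = O(ζ^4) with deg P <= 1 kills the coefficients of ζ^2..ζ^3 in Q*f:
  ζ^2: a_2 + q1*a_1 + q2*a_0 = 0, i.e. -405/968 + (45/22)*q1 + (118/17)*q2 = 0.
  ζ^3: a_3 + q1*a_2 + q2*a_1 = 0, i.e. 3645/21296 + (-405/968)*q1 + (45/22)*q2 = 0.
Solving this linear system: q1 = 203/704, q2 = -765/30976.
The numerator is Q*f truncated at degree 1: P0 = a_0 = 118/17; P1 = a_1 + q1*a_0 = 24217/5984.


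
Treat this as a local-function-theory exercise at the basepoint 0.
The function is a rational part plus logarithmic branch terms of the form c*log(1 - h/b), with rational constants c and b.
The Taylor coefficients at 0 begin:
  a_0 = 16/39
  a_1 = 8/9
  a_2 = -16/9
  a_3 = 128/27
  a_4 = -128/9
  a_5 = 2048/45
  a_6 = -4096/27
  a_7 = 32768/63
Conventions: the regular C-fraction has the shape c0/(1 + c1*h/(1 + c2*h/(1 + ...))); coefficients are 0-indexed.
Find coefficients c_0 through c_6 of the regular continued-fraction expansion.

The regular C-fraction coefficients are [16/39, -13/6, 25/6, 8/25, 42/25, 40/63, 86/63].

Taylor coefficients (read off): a_0 = 16/39, a_1 = 8/9, a_2 = -16/9, a_3 = 128/27, a_4 = -128/9, a_5 = 2048/45, a_6 = -4096/27.
c0 = a_0 = 16/39. Peel one level at a time: if S = 1 + c*h/S' with S'(0) = 1, then c is the h-coefficient of S and S' = c*h/(S - 1).
S_1 = c0/f = 1 + (-13/6)*h + (325/36)*h^2 + ...; c1 = -13/6.
S_2 = c1*h/(S_1 - 1) = 1 + (25/6)*h + (-4/3)*h^2 + ...; c2 = 25/6.
S_3 = c2*h/(S_2 - 1) = 1 + (8/25)*h + (-336/625)*h^2 + ...; c3 = 8/25.
S_4 = c3*h/(S_3 - 1) = 1 + (42/25)*h + (-16/15)*h^2 + ...; c4 = 42/25.
S_5 = c4*h/(S_4 - 1) = 1 + (40/63)*h + (-3440/3969)*h^2 + ...; c5 = 40/63.
S_6 = c5*h/(S_5 - 1) = 1 + (86/63)*h + ...; c6 = 86/63.


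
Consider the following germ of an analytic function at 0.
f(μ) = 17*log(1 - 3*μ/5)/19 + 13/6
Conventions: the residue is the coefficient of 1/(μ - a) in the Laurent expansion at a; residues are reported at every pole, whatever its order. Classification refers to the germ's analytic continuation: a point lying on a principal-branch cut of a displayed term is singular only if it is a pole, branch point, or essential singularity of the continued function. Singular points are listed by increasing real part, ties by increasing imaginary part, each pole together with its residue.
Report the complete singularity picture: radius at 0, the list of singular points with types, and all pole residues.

Radius of convergence at 0: 5/3.
At 5/3: a logarithmic branch point.

Branch term (17/19)*log(1 - μ/(5/3)): its argument vanishes at μ = 5/3, a logarithmic branch point, modulus 5/3.
The radius of convergence is the smallest modulus among the singular points: 5/3.


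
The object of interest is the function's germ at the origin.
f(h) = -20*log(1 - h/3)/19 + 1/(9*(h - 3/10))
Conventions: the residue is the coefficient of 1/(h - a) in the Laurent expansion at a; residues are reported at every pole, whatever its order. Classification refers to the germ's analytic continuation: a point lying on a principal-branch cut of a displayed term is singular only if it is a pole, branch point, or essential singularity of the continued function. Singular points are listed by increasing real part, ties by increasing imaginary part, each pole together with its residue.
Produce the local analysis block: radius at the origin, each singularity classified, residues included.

Radius of convergence at 0: 3/10.
At 3/10: a pole of order 1; residue 1/9.
At 3: a logarithmic branch point.

Denominator factor (h - 3/10): pole of order 1 at 3/10, modulus 3/10.
Branch term (-20/19)*log(1 - h/(3)): its argument vanishes at h = 3, a logarithmic branch point, modulus 3.
The radius of convergence is the smallest modulus among the singular points: 3/10.
The branch term is analytic at 3/10 and contributes nothing to the residue; only the rational part matters.
At the order-1 pole 3/10 set g(h) = (h - (3/10))*(rational part) = 1/9.
Simple pole: residue = g(a) at a = 3/10, which is 1/9.
List the singular points by increasing real part (a conjugate pair: the negative imaginary part first).


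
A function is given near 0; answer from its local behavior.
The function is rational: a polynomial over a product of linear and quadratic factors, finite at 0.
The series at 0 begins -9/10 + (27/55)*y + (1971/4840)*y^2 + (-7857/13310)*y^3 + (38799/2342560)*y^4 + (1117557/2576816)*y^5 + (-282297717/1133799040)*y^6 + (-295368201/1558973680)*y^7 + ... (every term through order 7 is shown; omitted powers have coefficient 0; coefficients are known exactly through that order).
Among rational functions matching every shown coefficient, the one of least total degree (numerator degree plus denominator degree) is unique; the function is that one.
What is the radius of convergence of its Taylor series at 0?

No rational of total degree below 2 reproduces all 8 coefficients; solving the [0/2] Pade equations on them gives f(y) = -6/(5*(y**2 + 8*y/11 + 4/3)), whose expansion matches every shown term.
Denominator factor (y**2 + 8*y/11 + 4/3): discriminant -1744/363, complex-conjugate roots (-4/11) + ((2/33)*sqrt(327))*i and (-4/11) - ((2/33)*sqrt(327))*i; poles of order 1, moduli (2/3)*sqrt(3) and (2/3)*sqrt(3).
The radius of convergence is the smallest modulus among the singular points: (2/3)*sqrt(3).

The radius of convergence is (2/3)*sqrt(3).


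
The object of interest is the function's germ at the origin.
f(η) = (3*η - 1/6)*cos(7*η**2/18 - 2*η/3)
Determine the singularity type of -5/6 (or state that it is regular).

There is no denominator, hence no pole anywhere.
The factor cos(7*η**2/18 - 2*η/3) is entire.
So the germ continues analytically to -5/6.

The point is a regular point.


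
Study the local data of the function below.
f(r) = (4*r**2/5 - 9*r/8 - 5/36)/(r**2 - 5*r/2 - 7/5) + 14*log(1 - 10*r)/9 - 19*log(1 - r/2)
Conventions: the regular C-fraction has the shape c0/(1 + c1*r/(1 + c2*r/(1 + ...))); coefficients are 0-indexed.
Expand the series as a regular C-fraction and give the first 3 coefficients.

The regular C-fraction coefficients are [25/252, 9577/175, -16499372/239425].

Taylor coefficients (expand at 0): a_0 = 25/252, a_1 = -9577/1764, a_2 = -951067/12348.
c0 = a_0 = 25/252. Peel one level at a time: if S = 1 + c*r/S' with S'(0) = 1, then c is the r-coefficient of S and S' = c*r/(S - 1).
S_1 = c0/f = 1 + (9577/175)*r + (16499372/4375)*r^2 + ...; c1 = 9577/175.
S_2 = c1*r/(S_1 - 1) = 1 + (-16499372/239425)*r + ...; c2 = -16499372/239425.


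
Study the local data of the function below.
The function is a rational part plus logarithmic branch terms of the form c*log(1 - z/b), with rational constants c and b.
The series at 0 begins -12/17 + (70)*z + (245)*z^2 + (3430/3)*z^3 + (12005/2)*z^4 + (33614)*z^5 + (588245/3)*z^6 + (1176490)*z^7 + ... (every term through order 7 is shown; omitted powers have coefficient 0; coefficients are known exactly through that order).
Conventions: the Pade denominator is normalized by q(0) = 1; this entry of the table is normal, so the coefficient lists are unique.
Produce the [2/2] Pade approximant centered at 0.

Taylor coefficients needed (read off): a_0 = -12/17, a_1 = 70, a_2 = 245, a_3 = 3430/3, a_4 = 12005/2.
Write the denominator as Q(z) = 1 + q1*z + q2*z^2. Requiring Q*f - P = O(z^5) with deg P <= 2 kills the coefficients of z^3..z^4 in Q*f:
  z^3: a_3 + q1*a_2 + q2*a_1 = 0, i.e. 3430/3 + (245)*q1 + (70)*q2 = 0.
  z^4: a_4 + q1*a_3 + q2*a_2 = 0, i.e. 12005/2 + (3430/3)*q1 + (245)*q2 = 0.
Solving this linear system: q1 = -7, q2 = 49/6.
The numerator is Q*f truncated at degree 2: P0 = a_0 = -12/17; P1 = a_1 + q1*a_0 = 1274/17; P2 = a_2 + q1*a_1 + q2*a_0 = -4263/17.

The Pade approximant has numerator coefficients [-12/17, 1274/17, -4263/17]; denominator coefficients [1, -7, 49/6].


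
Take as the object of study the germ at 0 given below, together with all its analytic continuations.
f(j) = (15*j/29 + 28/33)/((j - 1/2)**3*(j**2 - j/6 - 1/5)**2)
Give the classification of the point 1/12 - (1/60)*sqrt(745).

The point is a pole of order 2.

The denominator factor j**2 - j/6 - 1/5 vanishes at 1/12 - (1/60)*sqrt(745) and appears to the power 2; the numerator there equals 3413/3828 - (1/116)*sqrt(745), nonzero, and no other factor vanishes.
Hence a pole whose order is the multiplicity, 2.


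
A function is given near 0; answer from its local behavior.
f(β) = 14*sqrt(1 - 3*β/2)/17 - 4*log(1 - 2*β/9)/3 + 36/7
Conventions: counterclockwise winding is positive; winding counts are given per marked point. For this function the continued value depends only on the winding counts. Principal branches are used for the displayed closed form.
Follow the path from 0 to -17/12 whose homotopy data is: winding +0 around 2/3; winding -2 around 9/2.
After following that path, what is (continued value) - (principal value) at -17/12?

The rational part is single-valued and drops out of the difference; each branch term changes only by its own monodromy.
(-4/3)*log(1 - β/(9/2)): each positive loop around 9/2 adds 2*pi*i to the log, so winding -2 contributes (-4/3)*(-2)*2*pi*i = (16/3)*pi*i.
(14/17)*sqrt(1 - β/(2/3)): winding +0 is even, the square root returns to the same sheet, contribution 0.
Summing the contributions at β = -17/12 gives (16/3)*pi*i.

Continued minus principal equals (16/3)*pi*i.


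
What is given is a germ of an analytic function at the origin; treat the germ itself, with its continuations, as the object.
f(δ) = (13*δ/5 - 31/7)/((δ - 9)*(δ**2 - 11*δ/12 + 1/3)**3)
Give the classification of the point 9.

The point is a pole of order 1.

The denominator factor δ - 9 vanishes at 9 and appears to the power 1; the numerator there equals 664/35, nonzero, and no other factor vanishes.
Hence a pole whose order is the multiplicity, 1.


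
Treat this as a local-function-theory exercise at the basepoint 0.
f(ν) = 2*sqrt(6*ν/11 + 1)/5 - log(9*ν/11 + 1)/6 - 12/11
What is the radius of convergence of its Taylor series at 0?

The radius of convergence is 11/9.

Branch term (2/5)*sqrt(1 - ν/(-11/6)): its argument vanishes at ν = -11/6, a square-root branch point, modulus 11/6.
Branch term (-1/6)*log(1 - ν/(-11/9)): its argument vanishes at ν = -11/9, a logarithmic branch point, modulus 11/9.
The radius of convergence is the smallest modulus among the singular points: 11/9.


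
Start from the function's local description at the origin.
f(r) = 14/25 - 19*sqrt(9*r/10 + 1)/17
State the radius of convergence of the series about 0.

The radius of convergence is 10/9.

Branch term (-19/17)*sqrt(1 - r/(-10/9)): its argument vanishes at r = -10/9, a square-root branch point, modulus 10/9.
The radius of convergence is the smallest modulus among the singular points: 10/9.


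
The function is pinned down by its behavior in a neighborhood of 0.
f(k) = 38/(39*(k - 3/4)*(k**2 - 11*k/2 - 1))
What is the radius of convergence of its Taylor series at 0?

The radius of convergence is -11/4 + (1/4)*sqrt(137).

Denominator factor (k**2 - 11*k/2 - 1): discriminant 137/4, real irrational roots 11/4 + (1/4)*sqrt(137) and 11/4 - (1/4)*sqrt(137); poles of order 1, moduli 11/4 + (1/4)*sqrt(137) and -11/4 + (1/4)*sqrt(137).
Denominator factor (k - 3/4): pole of order 1 at 3/4, modulus 3/4.
The radius of convergence is the smallest modulus among the singular points: -11/4 + (1/4)*sqrt(137).


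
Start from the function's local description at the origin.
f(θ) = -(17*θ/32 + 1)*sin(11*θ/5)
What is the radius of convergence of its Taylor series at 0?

The factor -sin(11*θ/5) is entire and contributes no finite singular point.
The polynomial part has no poles.
No finite singular points: the Taylor series at 0 converges everywhere.

The radius of convergence is infinite.


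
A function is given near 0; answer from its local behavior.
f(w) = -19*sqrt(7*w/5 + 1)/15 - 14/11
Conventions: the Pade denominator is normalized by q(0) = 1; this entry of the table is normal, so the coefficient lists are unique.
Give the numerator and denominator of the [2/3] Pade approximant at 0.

Taylor coefficients needed (expand at 0): a_0 = -419/165, a_1 = -133/150, a_2 = 931/3000, a_3 = -6517/30000, a_4 = 45619/240000, a_5 = -2235331/12000000.
Write the denominator as Q(w) = 1 + q1*w + q2*w^2 + q3*w^3. Requiring Q*f - P = O(w^6) with deg P <= 2 kills the coefficients of w^3..w^5 in Q*f:
  w^3: a_3 + q1*a_2 + q2*a_1 + q3*a_0 = 0, i.e. -6517/30000 + (931/3000)*q1 + (-133/150)*q2 + (-419/165)*q3 = 0.
  w^4: a_4 + q1*a_3 + q2*a_2 + q3*a_1 = 0, i.e. 45619/240000 + (-6517/30000)*q1 + (931/3000)*q2 + (-133/150)*q3 = 0.
  w^5: a_5 + q1*a_4 + q2*a_3 + q3*a_2 = 0, i.e. -2235331/12000000 + (45619/240000)*q1 + (-6517/30000)*q2 + (931/3000)*q3 = 0.
Solving this linear system: q1 = 16107/12550, q2 = 123039/502000, q3 = -71687/5020000.
The numerator is Q*f truncated at degree 2: P0 = a_0 = -419/165; P1 = a_1 + q1*a_0 = -4292449/1035375; P2 = a_2 + q1*a_1 + q2*a_0 = -24021319/16566000.

The Pade approximant has numerator coefficients [-419/165, -4292449/1035375, -24021319/16566000]; denominator coefficients [1, 16107/12550, 123039/502000, -71687/5020000].


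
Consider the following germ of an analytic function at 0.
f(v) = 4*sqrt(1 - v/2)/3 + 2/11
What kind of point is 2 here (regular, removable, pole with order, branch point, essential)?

The term (4/3)*sqrt(1 - v/(2)) has argument 1 - 2/(2) = 0 at 2: a square-root (algebraic, two-sheeted) branch point; the remaining terms are analytic or single-valued there.

The point is an algebraic (square-root) branch point.


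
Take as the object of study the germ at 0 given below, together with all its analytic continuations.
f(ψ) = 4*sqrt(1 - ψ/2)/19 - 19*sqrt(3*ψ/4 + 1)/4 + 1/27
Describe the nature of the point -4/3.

The term (-19/4)*sqrt(1 - ψ/(-4/3)) has argument 1 - -4/3/(-4/3) = 0 at -4/3: a square-root (algebraic, two-sheeted) branch point; the remaining terms are analytic or single-valued there.

The point is an algebraic (square-root) branch point.


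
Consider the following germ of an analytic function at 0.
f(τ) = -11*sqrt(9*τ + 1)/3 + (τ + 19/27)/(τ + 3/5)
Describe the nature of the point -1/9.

The term (-11/3)*sqrt(1 - τ/(-1/9)) has argument 1 - -1/9/(-1/9) = 0 at -1/9: a square-root (algebraic, two-sheeted) branch point; the remaining terms are analytic or single-valued there.

The point is an algebraic (square-root) branch point.


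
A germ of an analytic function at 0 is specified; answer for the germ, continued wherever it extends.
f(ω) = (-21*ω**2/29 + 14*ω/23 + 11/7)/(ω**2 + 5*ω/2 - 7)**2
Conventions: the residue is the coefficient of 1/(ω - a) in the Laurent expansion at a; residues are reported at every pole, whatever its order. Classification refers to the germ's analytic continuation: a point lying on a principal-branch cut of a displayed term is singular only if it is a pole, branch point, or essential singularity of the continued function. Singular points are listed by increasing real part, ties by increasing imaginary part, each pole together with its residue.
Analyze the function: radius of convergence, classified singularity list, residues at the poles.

Radius of convergence at 0: -5/4 + (1/4)*sqrt(137).
At -5/4 - (1/4)*sqrt(137): a pole of order 2; residue (439224/87632461)*sqrt(137).
At -5/4 + (1/4)*sqrt(137): a pole of order 2; residue -(439224/87632461)*sqrt(137).

Denominator factor (ω**2 + 5*ω/2 - 7)^2: discriminant 137/4, real irrational roots -5/4 + (1/4)*sqrt(137) and -5/4 - (1/4)*sqrt(137); poles of order 2, moduli -5/4 + (1/4)*sqrt(137) and 5/4 + (1/4)*sqrt(137).
The radius of convergence is the smallest modulus among the singular points: -5/4 + (1/4)*sqrt(137).
The factor ω**2 + 5*ω/2 - 7 splits as (ω - a)(ω - a') with a = -5/4 - (1/4)*sqrt(137), a' = -5/4 + (1/4)*sqrt(137). At the order-2 pole a set g(ω) = (ω - a)^2*f(ω) = [-21*ω**2/29 + 14*ω/23 + 11/7] / (ω - a')^2.
Order-2 pole: residue = g'(a); g'(-5/4 - (1/4)*sqrt(137)) = (439224/87632461)*sqrt(137), so the residue is (439224/87632461)*sqrt(137).
The factor ω**2 + 5*ω/2 - 7 splits as (ω - a)(ω - a') with a = -5/4 + (1/4)*sqrt(137), a' = -5/4 - (1/4)*sqrt(137). At the order-2 pole a set g(ω) = (ω - a)^2*f(ω) = [-21*ω**2/29 + 14*ω/23 + 11/7] / (ω - a')^2.
Order-2 pole: residue = g'(a); g'(-5/4 + (1/4)*sqrt(137)) = -(439224/87632461)*sqrt(137), so the residue is -(439224/87632461)*sqrt(137).
List the singular points by increasing real part (a conjugate pair: the negative imaginary part first).


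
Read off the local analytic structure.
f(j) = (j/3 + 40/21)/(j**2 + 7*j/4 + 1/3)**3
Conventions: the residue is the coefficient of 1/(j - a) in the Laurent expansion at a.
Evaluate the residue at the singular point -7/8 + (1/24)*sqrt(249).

The factor j**2 + 7*j/4 + 1/3 splits as (j - a)(j - a') with a = -7/8 + (1/24)*sqrt(249), a' = -7/8 - (1/24)*sqrt(249). At the order-3 pole a set g(j) = (j - a)^3*f(j) = [j/3 + 40/21] / (j - a')^3.
Order-3 pole: residue = g''(a)/2; g''(-7/8 + (1/24)*sqrt(249)) = (1248768/4002509)*sqrt(249), so the residue is (624384/4002509)*sqrt(249).

The residue is (624384/4002509)*sqrt(249).


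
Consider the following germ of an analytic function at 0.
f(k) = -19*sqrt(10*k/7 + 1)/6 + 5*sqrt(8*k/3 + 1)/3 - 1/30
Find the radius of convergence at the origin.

Branch term (-19/6)*sqrt(1 - k/(-7/10)): its argument vanishes at k = -7/10, a square-root branch point, modulus 7/10.
Branch term (5/3)*sqrt(1 - k/(-3/8)): its argument vanishes at k = -3/8, a square-root branch point, modulus 3/8.
The radius of convergence is the smallest modulus among the singular points: 3/8.

The radius of convergence is 3/8.


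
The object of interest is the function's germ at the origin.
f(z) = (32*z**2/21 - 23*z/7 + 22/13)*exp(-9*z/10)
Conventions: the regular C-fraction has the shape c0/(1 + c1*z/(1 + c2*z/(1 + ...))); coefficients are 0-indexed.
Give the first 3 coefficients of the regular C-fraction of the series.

The regular C-fraction coefficients are [22/13, 1094/385, -17863907/10108560].

Taylor coefficients (expand at 0): a_0 = 22/13, a_1 = -2188/455, a_2 = 141041/27300.
c0 = a_0 = 22/13. Peel one level at a time: if S = 1 + c*z/S' with S'(0) = 1, then c is the z-coefficient of S and S' = c*z/(S - 1).
S_1 = c0/f = 1 + (1094/385)*z + (17863907/3557400)*z^2 + ...; c1 = 1094/385.
S_2 = c1*z/(S_1 - 1) = 1 + (-17863907/10108560)*z + ...; c2 = -17863907/10108560.


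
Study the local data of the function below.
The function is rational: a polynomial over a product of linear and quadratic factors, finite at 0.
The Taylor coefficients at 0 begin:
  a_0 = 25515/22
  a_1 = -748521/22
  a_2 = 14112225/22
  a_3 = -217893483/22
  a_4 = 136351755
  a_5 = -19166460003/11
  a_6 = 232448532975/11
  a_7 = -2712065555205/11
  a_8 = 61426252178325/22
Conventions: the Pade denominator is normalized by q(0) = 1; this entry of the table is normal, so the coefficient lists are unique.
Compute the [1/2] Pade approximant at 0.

The Pade approximant has numerator coefficients [25515/22, -153739360233/30515206]; denominator coefficients [1, 381324840/15257603, 2747831631/15257603].

Taylor coefficients needed (read off): a_0 = 25515/22, a_1 = -748521/22, a_2 = 14112225/22, a_3 = -217893483/22.
Write the denominator as Q(ε) = 1 + q1*ε + q2*ε^2. Requiring Q*f - P = O(ε^4) with deg P <= 1 kills the coefficients of ε^2..ε^3 in Q*f:
  ε^2: a_2 + q1*a_1 + q2*a_0 = 0, i.e. 14112225/22 + (-748521/22)*q1 + (25515/22)*q2 = 0.
  ε^3: a_3 + q1*a_2 + q2*a_1 = 0, i.e. -217893483/22 + (14112225/22)*q1 + (-748521/22)*q2 = 0.
Solving this linear system: q1 = 381324840/15257603, q2 = 2747831631/15257603.
The numerator is Q*f truncated at degree 1: P0 = a_0 = 25515/22; P1 = a_1 + q1*a_0 = -153739360233/30515206.


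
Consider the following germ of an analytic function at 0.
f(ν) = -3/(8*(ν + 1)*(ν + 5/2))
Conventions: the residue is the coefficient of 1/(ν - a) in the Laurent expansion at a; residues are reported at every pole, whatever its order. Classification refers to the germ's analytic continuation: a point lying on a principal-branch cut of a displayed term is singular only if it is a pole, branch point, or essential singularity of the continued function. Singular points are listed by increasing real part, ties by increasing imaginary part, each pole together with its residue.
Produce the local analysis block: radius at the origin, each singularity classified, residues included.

Radius of convergence at 0: 1.
At -5/2: a pole of order 1; residue 1/4.
At -1: a pole of order 1; residue -1/4.

Denominator factor (ν + 1): pole of order 1 at -1, modulus 1.
Denominator factor (ν + 5/2): pole of order 1 at -5/2, modulus 5/2.
The radius of convergence is the smallest modulus among the singular points: 1.
At the order-1 pole -5/2 set g(ν) = (ν - (-5/2))*f(ν) = -3/(8*(ν + 1)).
Simple pole: residue = g(a) at a = -5/2, which is 1/4.
At the order-1 pole -1 set g(ν) = (ν - (-1))*f(ν) = -3/(8*(ν + 5/2)).
Simple pole: residue = g(a) at a = -1, which is -1/4.
List the singular points by increasing real part (a conjugate pair: the negative imaginary part first).


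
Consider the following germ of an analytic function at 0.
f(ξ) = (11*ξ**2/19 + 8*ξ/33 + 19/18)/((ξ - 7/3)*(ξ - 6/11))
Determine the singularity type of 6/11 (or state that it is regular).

The denominator factor ξ - 6/11 vanishes at 6/11 and appears to the power 1; the numerator there equals 56281/41382, nonzero, and no other factor vanishes.
Hence a pole whose order is the multiplicity, 1.

The point is a pole of order 1.


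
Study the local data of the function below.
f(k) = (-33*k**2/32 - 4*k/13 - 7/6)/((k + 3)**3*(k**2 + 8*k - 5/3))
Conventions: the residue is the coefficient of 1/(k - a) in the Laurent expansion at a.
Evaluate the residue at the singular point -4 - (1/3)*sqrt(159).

The residue is -1613541/52000000 - (5775909/2756000000)*sqrt(159).

The factor k**2 + 8*k - 5/3 splits as (k - a)(k - a') with a = -4 - (1/3)*sqrt(159), a' = -4 + (1/3)*sqrt(159). At the order-1 pole a set g(k) = (k - a)*f(k) = [(-33*k**2/32 - 4*k/13 - 7/6)/(k + 3)**3] / (k - a').
Simple pole: residue = g(a) at a = -4 - (1/3)*sqrt(159), which is -1613541/52000000 - (5775909/2756000000)*sqrt(159).


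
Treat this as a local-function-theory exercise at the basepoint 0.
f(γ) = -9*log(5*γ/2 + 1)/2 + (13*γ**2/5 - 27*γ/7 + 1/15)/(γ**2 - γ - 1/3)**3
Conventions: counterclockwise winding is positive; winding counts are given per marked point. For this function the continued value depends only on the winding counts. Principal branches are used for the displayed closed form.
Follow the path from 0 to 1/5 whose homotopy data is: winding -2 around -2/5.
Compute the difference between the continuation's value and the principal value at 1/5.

The rational part is single-valued and drops out of the difference; each branch term changes only by its own monodromy.
(-9/2)*log(1 - γ/(-2/5)): each positive loop around -2/5 adds 2*pi*i to the log, so winding -2 contributes (-9/2)*(-2)*2*pi*i = (18)*pi*i.
Summing the contributions at γ = 1/5 gives (18)*pi*i.

Continued minus principal equals (18)*pi*i.


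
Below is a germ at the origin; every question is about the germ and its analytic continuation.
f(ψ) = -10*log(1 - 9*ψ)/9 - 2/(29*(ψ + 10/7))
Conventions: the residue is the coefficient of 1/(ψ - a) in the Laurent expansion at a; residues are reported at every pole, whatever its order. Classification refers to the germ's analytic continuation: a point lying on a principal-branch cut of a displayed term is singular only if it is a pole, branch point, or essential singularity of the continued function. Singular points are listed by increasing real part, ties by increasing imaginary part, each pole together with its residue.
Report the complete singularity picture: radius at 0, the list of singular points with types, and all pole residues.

Radius of convergence at 0: 1/9.
At -10/7: a pole of order 1; residue -2/29.
At 1/9: a logarithmic branch point.

Denominator factor (ψ + 10/7): pole of order 1 at -10/7, modulus 10/7.
Branch term (-10/9)*log(1 - ψ/(1/9)): its argument vanishes at ψ = 1/9, a logarithmic branch point, modulus 1/9.
The radius of convergence is the smallest modulus among the singular points: 1/9.
The branch term is analytic at -10/7 and contributes nothing to the residue; only the rational part matters.
At the order-1 pole -10/7 set g(ψ) = (ψ - (-10/7))*(rational part) = -2/29.
Simple pole: residue = g(a) at a = -10/7, which is -2/29.
List the singular points by increasing real part (a conjugate pair: the negative imaginary part first).


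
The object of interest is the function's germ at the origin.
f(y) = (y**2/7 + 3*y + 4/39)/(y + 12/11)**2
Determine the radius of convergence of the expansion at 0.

The radius of convergence is 12/11.

Denominator factor (y + 12/11)^2: pole of order 2 at -12/11, modulus 12/11.
The radius of convergence is the smallest modulus among the singular points: 12/11.


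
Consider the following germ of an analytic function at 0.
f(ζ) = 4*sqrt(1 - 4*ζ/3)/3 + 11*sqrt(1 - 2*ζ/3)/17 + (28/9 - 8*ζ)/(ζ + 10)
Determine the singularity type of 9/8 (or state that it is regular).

The point is a regular point.

Denominator factors: ζ + 10 = 89/8 at ζ = 9/8 — none vanishes.
Branch term sqrt(1 - ζ/(3/4)): argument at 9/8 is -1/2, nonzero, so 9/8 is not its branch point (a point on a principal cut is still regular for the continued germ).
Branch term sqrt(1 - ζ/(3/2)): argument at 9/8 is 1/4, nonzero, so 9/8 is not its branch point (a point on a principal cut is still regular for the continued germ).
So the germ continues analytically to 9/8.


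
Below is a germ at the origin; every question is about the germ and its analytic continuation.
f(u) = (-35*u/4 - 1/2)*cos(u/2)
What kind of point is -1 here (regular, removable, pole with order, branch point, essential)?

The point is a regular point.

There is no denominator, hence no pole anywhere.
The factor cos(u/2) is entire.
So the germ continues analytically to -1.


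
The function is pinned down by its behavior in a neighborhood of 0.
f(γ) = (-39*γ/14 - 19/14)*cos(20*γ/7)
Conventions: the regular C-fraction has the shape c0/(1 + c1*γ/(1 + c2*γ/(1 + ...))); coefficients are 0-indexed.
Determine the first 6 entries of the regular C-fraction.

Taylor coefficients (expand at 0): a_0 = -19/14, a_1 = -39/14, a_2 = 1900/343, a_3 = 3900/343, a_4 = -190000/50421, a_5 = -130000/16807.
c0 = a_0 = -19/14. Peel one level at a time: if S = 1 + c*γ/S' with S'(0) = 1, then c is the γ-coefficient of S and S' = c*γ/(S - 1).
S_1 = c0/f = 1 + (-39/19)*γ + (146729/17689)*γ^2 + ...; c1 = -39/19.
S_2 = c1*γ/(S_1 - 1) = 1 + (146729/36309)*γ + (29345800/3651921)*γ^2 + ...; c2 = 146729/36309.
S_3 = c2*γ/(S_2 - 1) = 1 + (-3800/1911)*γ + (-36100000/21569163)*γ^2 + ...; c3 = -3800/1911.
S_4 = c3*γ/(S_3 - 1) = 1 + (-123500/146729)*γ + (-21943551500/21529399441)*γ^2 + ...; c4 = -123500/146729.
S_5 = c4*γ/(S_4 - 1) = 1 + (-3375931/2787851)*γ + ...; c5 = -3375931/2787851.

The regular C-fraction coefficients are [-19/14, -39/19, 146729/36309, -3800/1911, -123500/146729, -3375931/2787851].


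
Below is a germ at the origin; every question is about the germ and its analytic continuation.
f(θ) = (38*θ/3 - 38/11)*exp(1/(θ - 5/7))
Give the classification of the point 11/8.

There is no denominator, hence no pole anywhere.
The essential point of exp(1/(θ - (5/7))) is 5/7, not 11/8.
So the germ continues analytically to 11/8.

The point is a regular point.


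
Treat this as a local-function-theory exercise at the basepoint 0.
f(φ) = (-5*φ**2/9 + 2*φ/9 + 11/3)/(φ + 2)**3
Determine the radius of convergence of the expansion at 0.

Denominator factor (φ + 2)^3: pole of order 3 at -2, modulus 2.
The radius of convergence is the smallest modulus among the singular points: 2.

The radius of convergence is 2.


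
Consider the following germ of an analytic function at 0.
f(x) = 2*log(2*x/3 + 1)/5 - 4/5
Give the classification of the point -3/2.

The term (2/5)*log(1 - x/(-3/2)) has argument 1 - -3/2/(-3/2) = 0 at -3/2: a logarithmic (infinitely-sheeted) branch point; the remaining terms are analytic or single-valued there.

The point is a logarithmic branch point.


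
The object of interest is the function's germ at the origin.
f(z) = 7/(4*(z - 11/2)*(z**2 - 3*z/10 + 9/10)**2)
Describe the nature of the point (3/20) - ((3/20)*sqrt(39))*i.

The point is a pole of order 2.

The denominator factor z**2 - 3*z/10 + 9/10 vanishes at (3/20) - ((3/20)*sqrt(39))*i and appears to the power 2; the numerator there equals 7/4, nonzero, and no other factor vanishes.
Hence a pole whose order is the multiplicity, 2.


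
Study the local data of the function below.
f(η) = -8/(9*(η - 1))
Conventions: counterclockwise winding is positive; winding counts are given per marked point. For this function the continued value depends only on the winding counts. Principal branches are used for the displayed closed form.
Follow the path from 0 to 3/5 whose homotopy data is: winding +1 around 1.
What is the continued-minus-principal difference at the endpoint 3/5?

The function is rational, hence single-valued: continuing it around any pole returns the same value, so the difference is 0.

Continued minus principal equals 0.


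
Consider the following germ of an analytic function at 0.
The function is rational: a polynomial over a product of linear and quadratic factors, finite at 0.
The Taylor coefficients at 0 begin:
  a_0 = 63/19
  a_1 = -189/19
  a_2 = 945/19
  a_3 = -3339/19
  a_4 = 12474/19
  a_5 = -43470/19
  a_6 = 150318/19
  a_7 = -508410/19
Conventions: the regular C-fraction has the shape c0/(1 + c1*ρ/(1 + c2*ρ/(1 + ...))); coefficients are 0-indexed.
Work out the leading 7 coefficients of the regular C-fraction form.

Taylor coefficients (read off): a_0 = 63/19, a_1 = -189/19, a_2 = 945/19, a_3 = -3339/19, a_4 = 12474/19, a_5 = -43470/19, a_6 = 150318/19.
c0 = a_0 = 63/19. Peel one level at a time: if S = 1 + c*ρ/S' with S'(0) = 1, then c is the ρ-coefficient of S and S' = c*ρ/(S - 1).
S_1 = c0/f = 1 + (3)*ρ + (-6)*ρ^2 + ...; c1 = 3.
S_2 = c1*ρ/(S_1 - 1) = 1 + (2)*ρ + (22/3)*ρ^2 + ...; c2 = 2.
S_3 = c2*ρ/(S_2 - 1) = 1 + (-11/3)*ρ + (113/18)*ρ^2 + ...; c3 = -11/3.
S_4 = c3*ρ/(S_3 - 1) = 1 + (113/66)*ρ + (-2791/1452)*ρ^2 + ...; c4 = 113/66.
S_5 = c4*ρ/(S_4 - 1) = 1 + (2791/2486)*ρ + (-14985/25538)*ρ^2 + ...; c5 = 2791/2486.
S_6 = c5*ρ/(S_5 - 1) = 1 + (164835/315383)*ρ + ...; c6 = 164835/315383.

The regular C-fraction coefficients are [63/19, 3, 2, -11/3, 113/66, 2791/2486, 164835/315383].


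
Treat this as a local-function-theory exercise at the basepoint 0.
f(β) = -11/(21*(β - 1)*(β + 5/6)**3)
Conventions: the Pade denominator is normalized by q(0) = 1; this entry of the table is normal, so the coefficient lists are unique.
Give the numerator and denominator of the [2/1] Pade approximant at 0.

The Pade approximant has numerator coefficients [792/875, -441936/660625, 513216/471875]; denominator coefficients [1, 281/151].

Taylor coefficients needed (expand at 0): a_0 = 792/875, a_1 = -10296/4375, a_2 = 119592/21875, a_3 = -222552/21875.
Write the denominator as Q(β) = 1 + q1*β. Requiring Q*f - P = O(β^4) with deg P <= 2 kills the coefficients of β^3..β^3 in Q*f:
  β^3: a_3 + q1*a_2 = 0, i.e. -222552/21875 + (119592/21875)*q1 = 0.
Solving this linear system: q1 = 281/151.
The numerator is Q*f truncated at degree 2: P0 = a_0 = 792/875; P1 = a_1 + q1*a_0 = -441936/660625; P2 = a_2 + q1*a_1 = 513216/471875.


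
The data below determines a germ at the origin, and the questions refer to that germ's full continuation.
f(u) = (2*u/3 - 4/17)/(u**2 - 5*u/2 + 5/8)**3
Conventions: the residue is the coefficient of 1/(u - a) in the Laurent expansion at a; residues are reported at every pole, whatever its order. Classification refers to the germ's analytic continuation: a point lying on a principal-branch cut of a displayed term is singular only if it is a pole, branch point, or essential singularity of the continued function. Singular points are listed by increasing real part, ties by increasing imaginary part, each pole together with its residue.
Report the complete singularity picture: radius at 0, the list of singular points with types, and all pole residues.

Denominator factor (u**2 - 5*u/2 + 5/8)^3: discriminant 15/4, real irrational roots 5/4 + (1/4)*sqrt(15) and 5/4 - (1/4)*sqrt(15); poles of order 3, moduli 5/4 + (1/4)*sqrt(15) and 5/4 - (1/4)*sqrt(15).
The radius of convergence is the smallest modulus among the singular points: 5/4 - (1/4)*sqrt(15).
The factor u**2 - 5*u/2 + 5/8 splits as (u - a)(u - a') with a = 5/4 - (1/4)*sqrt(15), a' = 5/4 + (1/4)*sqrt(15). At the order-3 pole a set g(u) = (u - a)^3*f(u) = [2*u/3 - 4/17] / (u - a')^3.
Order-3 pole: residue = g''(a)/2; g''(5/4 - (1/4)*sqrt(15)) = -(3904/57375)*sqrt(15), so the residue is -(1952/57375)*sqrt(15).
The factor u**2 - 5*u/2 + 5/8 splits as (u - a)(u - a') with a = 5/4 + (1/4)*sqrt(15), a' = 5/4 - (1/4)*sqrt(15). At the order-3 pole a set g(u) = (u - a)^3*f(u) = [2*u/3 - 4/17] / (u - a')^3.
Order-3 pole: residue = g''(a)/2; g''(5/4 + (1/4)*sqrt(15)) = (3904/57375)*sqrt(15), so the residue is (1952/57375)*sqrt(15).
List the singular points by increasing real part (a conjugate pair: the negative imaginary part first).

Radius of convergence at 0: 5/4 - (1/4)*sqrt(15).
At 5/4 - (1/4)*sqrt(15): a pole of order 3; residue -(1952/57375)*sqrt(15).
At 5/4 + (1/4)*sqrt(15): a pole of order 3; residue (1952/57375)*sqrt(15).


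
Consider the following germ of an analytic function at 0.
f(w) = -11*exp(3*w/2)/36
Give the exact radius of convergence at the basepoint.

The radius of convergence is infinite.

The factor exp(3*w/2) is entire and contributes no finite singular point.
The polynomial part has no poles.
No finite singular points: the Taylor series at 0 converges everywhere.
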